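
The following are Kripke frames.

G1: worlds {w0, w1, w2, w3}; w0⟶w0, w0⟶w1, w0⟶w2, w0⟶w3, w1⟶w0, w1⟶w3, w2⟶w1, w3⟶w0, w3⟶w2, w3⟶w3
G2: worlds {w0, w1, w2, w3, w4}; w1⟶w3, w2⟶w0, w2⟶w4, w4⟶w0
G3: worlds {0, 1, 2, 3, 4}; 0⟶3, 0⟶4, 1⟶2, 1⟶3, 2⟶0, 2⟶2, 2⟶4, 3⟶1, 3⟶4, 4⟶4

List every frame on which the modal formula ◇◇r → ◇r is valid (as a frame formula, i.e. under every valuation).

The schema corresponds to transitivity: ∀x ∀y ∀z (Rxy ∧ Ryz → Rxz).
G1: fails — Rw1w0 and Rw0w1 but not Rw1w1.
G2: condition met.
G3: fails — R31 and R12 but not R32.

G2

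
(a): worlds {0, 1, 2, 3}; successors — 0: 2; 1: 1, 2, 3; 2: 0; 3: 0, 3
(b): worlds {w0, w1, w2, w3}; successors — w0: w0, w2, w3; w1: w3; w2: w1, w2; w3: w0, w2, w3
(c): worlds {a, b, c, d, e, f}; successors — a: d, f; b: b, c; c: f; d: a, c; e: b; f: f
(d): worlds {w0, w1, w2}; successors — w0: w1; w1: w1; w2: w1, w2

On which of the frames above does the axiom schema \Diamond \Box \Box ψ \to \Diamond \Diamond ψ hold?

(b), (c), (d)

Frame correspondent (Sahlqvist): \forall x \forall y (xRy \to \exists w (y R^2 w \wedge x R^2 w)) — i.e. a generalized confluence (Geach) condition.
(a): fails — 0R2 but no w with 2R²w and 0R²w.
(b): satisfies the condition.
(c): satisfies the condition.
(d): satisfies the condition.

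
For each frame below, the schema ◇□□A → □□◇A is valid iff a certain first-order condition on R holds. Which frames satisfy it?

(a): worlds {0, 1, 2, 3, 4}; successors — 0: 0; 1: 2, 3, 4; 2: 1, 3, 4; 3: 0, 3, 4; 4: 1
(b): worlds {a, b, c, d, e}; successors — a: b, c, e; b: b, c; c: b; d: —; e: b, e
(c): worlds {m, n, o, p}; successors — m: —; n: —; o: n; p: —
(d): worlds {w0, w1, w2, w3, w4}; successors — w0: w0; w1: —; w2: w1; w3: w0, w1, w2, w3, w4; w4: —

(b), (c)

The schema corresponds to a generalized confluence (Geach) condition: ∀x ∀y ∀z ((xRy ∧ xR²z) → ∃w (yR²w ∧ zRw)).
(a): fails — 1R4, 1R²0 but no w with 4R²w and 0Rw.
(b): satisfies the condition.
(c): satisfies the condition.
(d): fails — w3Rw0, w3R²w1 but no w with w0R²w and w1Rw.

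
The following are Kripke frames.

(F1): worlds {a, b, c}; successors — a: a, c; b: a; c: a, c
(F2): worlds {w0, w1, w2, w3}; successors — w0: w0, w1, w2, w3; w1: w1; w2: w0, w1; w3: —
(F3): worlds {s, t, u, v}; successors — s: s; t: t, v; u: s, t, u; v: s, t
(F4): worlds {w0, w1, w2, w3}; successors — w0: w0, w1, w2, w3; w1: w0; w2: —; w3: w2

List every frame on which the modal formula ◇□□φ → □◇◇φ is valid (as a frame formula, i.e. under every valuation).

(F1), (F3)

This is the axiom for a generalized confluence (Geach) condition; its first-order frame correspondent is ∀x ∀y ∀z ((xRy ∧ xRz) → ∃w (yR²w ∧ zR²w)).
(F1): condition met.
(F2): fails — w0Rw0, w0Rw3 but no w with w0R²w and w3R²w.
(F3): condition met.
(F4): fails — w0Rw0, w0Rw2 but no w with w0R²w and w2R²w.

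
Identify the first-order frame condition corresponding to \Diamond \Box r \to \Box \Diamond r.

convergence

This schema is the .2 axiom.
Its frame correspondent is convergence — \forall x \forall y \forall z (Rxy \wedge Rxz \to \exists w (Ryw \wedge Rzw)).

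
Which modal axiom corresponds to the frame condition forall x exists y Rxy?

□ψ → ◇ψ

This is seriality; the standard corresponding axiom is D: □ψ → ◇ψ.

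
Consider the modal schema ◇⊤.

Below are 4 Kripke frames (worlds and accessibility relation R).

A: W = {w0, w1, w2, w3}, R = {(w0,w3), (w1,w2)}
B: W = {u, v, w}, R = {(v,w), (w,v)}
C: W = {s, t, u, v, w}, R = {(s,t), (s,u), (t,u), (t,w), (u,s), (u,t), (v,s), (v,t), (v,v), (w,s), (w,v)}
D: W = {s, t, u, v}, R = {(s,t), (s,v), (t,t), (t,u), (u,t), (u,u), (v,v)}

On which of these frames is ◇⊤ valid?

Frame correspondent (Sahlqvist): ∀x ∃y Rxy — i.e. seriality.
A: fails — world w2 has no successor.
B: fails — world u has no successor.
C: condition met.
D: condition met.

C, D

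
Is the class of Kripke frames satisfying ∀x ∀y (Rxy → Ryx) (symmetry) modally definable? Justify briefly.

Definable; q → □◇q defines it

Yes: it is symmetry, defined by the B schema q → □◇q.
Suppose q→□◇q is valid. Take Rxy and set V(q)={x}. Then q at x, so □◇q at x, so ◇q at y, so some z with Ryz has q; z=x, i.e. Ryx.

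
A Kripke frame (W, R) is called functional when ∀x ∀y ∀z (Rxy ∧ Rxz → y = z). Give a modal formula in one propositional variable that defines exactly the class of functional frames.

◇q → □q

The condition is partial functionality. The CD schema ◇q → □q defines it.
Suppose ◇q→□q is valid. Take Rxy, Rxz and set V(q)={y}. Then ◇q at x, so □q at x, so q at z, i.e. z=y.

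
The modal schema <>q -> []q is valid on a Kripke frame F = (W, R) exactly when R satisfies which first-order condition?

partial functionality: forall x forall y forall z (Rxy & Rxz -> y = z)

This is the CD axiom.
Its frame correspondent is partial functionality — forall x forall y forall z (Rxy & Rxz -> y = z).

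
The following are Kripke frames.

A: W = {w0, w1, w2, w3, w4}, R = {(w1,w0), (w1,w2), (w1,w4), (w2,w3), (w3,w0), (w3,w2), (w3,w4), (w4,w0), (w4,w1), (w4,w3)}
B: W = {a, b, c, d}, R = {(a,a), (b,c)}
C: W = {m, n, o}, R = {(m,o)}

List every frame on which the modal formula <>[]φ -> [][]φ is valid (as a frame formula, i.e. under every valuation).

Frame correspondent (Sahlqvist): forall x forall y forall z ((xRy & x R^2 z) -> exists w (yRw & z = w)) — i.e. a generalized confluence (Geach) condition.
A: fails — w1Rw0, w1R²w0 but no w with w0Rw and w0=w.
B: condition met.
C: condition met.

B, C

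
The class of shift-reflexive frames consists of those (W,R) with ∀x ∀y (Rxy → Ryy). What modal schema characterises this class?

This is shift-reflexivity; the standard corresponding axiom is T□: □(□p → p).

□(□p → p)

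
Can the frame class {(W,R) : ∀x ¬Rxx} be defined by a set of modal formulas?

If a class were modally definable it would be closed under surjective bounded morphisms (Goldblatt–Thomason).
The 2-cycle (worlds a,b with a→b→a) is irreflexive, and the map sending every world to a single reflexive point • is a surjective bounded morphism (forth: every edge maps to (•,•); back: every world has a successor). So any modal formula valid on the 2-cycle is also valid on the reflexive point, which is not irreflexive.
So no modal formula (or set of formulas) defines exactly the irreflexive frames.

No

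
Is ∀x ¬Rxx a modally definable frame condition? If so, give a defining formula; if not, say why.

Not definable by any modal formula

Modal frame validity is preserved under surjective bounded morphisms.
The 4-cycle (worlds w0,w1,w2,w3 with w0→w1→w2→w3→w0) is irreflexive, and the map sending every world to a single reflexive point • is a surjective bounded morphism (forth: every edge maps to (•,•); back: every world has a successor). So any modal formula valid on the 4-cycle is also valid on the reflexive point, which is not irreflexive.
Hence irreflexivity is not modally definable.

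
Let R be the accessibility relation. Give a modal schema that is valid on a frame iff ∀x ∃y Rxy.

The condition is seriality. The D schema □r → ◇r defines it.
Suppose □r→◇r is valid. At any x set V(r)=W. Then □r at x, so ◇r at x, so x has a successor.

□r → ◇r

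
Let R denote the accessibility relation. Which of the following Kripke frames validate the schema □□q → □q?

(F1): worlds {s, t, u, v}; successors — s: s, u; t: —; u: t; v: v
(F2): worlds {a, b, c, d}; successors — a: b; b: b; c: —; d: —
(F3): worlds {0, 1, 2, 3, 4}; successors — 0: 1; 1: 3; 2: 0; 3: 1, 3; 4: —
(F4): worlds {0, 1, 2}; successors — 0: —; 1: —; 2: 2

Frame correspondent (Sahlqvist): ∀x ∀y (Rxy → ∃z (Rxz ∧ Rzy)) — i.e. density.
(F1): fails — Rut but no z with Ruz and Rzt.
(F2): holds.
(F3): fails — R01 but no z with R0z and Rz1.
(F4): holds.

(F2), (F4)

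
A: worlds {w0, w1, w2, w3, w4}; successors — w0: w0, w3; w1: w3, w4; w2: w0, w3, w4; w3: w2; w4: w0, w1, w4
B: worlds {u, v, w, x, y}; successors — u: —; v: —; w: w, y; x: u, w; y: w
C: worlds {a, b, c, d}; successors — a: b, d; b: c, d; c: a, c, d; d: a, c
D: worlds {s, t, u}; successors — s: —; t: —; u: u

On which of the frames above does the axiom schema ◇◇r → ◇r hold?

D

This is the axiom for transitivity; its first-order frame correspondent is ∀x ∀y ∀z (Rxy ∧ Ryz → Rxz).
A: fails — Rw2w4 and Rw4w1 but not Rw2w1.
B: fails — Rxw and Rwy but not Rxy.
C: fails — Rbc and Rca but not Rba.
D: condition met.
Valid on: D.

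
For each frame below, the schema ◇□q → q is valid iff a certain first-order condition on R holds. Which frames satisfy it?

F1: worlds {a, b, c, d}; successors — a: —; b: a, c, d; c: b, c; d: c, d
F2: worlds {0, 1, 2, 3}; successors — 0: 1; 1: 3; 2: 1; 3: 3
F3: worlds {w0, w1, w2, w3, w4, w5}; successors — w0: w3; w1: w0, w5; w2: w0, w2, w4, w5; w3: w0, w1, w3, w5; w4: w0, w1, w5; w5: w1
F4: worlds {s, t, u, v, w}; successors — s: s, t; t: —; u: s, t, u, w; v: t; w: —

Frame correspondent (Sahlqvist): ∀x ∀y (Rxy → Ryx) — i.e. symmetry.
F1: fails — Rdc but not Rcd.
F2: fails — R01 but not R10.
F3: fails — Rw1w0 but not Rw0w1.
F4: fails — Ruw but not Rwu.

none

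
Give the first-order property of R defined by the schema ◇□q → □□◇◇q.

∀x ∀y ∀z ((xRy ∧ xR²z) → ∃w (yRw ∧ zR²w))

This is a Sahlqvist (Geach-type) schema ◇^1□^1q → □^2◇^2q.
First-order correspondent: ∀x ∀y ∀z ((xRy ∧ xR²z) → ∃w (yRw ∧ zR²w)).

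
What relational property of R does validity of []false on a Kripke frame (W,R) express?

Emptiness of R

This is the Ver axiom.
It corresponds to emptiness of R: forall x forall y ~Rxy.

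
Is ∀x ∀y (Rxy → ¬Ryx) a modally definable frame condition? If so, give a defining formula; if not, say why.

Any modally definable frame class is closed under surjective bounded morphisms.
The 3-cycle (worlds 0,1,2 with 0→1→2→0) is asymmetric. Mapping every world to a single reflexive point • is a surjective bounded morphism, and the reflexive point is not asymmetric (R•• but asymmetry requires ¬R••).
So no modal formula (or set of formulas) defines exactly the asymmetric frames.

Not modally definable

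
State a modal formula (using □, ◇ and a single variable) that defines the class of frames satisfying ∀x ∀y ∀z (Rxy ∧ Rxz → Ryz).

◇s → □◇s

This is the Euclidean property; the standard corresponding axiom is 5: ◇s → □◇s.
Suppose ◇s→□◇s is valid. Take Rxy, Rxz and set V(s)={y}. Then ◇s at x, so □◇s at x, so ◇s at z, so some w with Rzw has s; w=y, i.e. Rzy. By symmetry of the argument, Ryz.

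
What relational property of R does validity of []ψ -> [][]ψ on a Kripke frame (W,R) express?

Suppose □ψ→□□ψ is valid. Take Rxy, Ryz and set V(ψ)={w : Rxw}. Then □ψ at x, so □□ψ at x, so □ψ at y, so ψ at z, i.e. Rxz.
Conversely, on a frame with transitivity the schema holds at every world under every valuation.
So the correspondent is transitivity.

transitivity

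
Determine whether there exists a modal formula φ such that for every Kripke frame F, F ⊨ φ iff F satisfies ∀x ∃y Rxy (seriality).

Yes, by □p → ◇p

This is a Sahlqvist condition; the D axiom □p → ◇p defines it.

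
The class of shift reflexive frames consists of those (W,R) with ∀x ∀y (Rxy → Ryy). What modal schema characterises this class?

□(□ψ → ψ)

This is shift-reflexivity; the standard corresponding axiom is T□: □(□ψ → ψ).
Suppose □(□ψ→ψ) is valid. Take Rxy and set V(ψ)={w : Ryw}. Then at y, □ψ holds; since □(□ψ→ψ) at x, □ψ→ψ at y, so ψ at y, i.e. Ryy.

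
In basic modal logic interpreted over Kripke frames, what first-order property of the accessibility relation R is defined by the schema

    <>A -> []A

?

Suppose ◇A→□A is valid. Take Rxy, Rxz and set V(A)={y}. Then ◇A at x, so □A at x, so A at z, i.e. z=y.

Partial functionality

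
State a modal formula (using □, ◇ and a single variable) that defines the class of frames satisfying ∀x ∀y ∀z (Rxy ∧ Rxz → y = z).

◇ψ → □ψ

A defining formula is ◇ψ → □ψ (the CD axiom).
Suppose ◇ψ→□ψ is valid. Take Rxy, Rxz and set V(ψ)={y}. Then ◇ψ at x, so □ψ at x, so ψ at z, i.e. z=y.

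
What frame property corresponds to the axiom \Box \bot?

□⊥ is valid iff no world has any successor (otherwise □⊥ fails at any world with one).

emptiness of R: \forall x \forall y \neg Rxy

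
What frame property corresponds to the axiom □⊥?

This schema is the Ver axiom.
Its frame correspondent is emptiness of R — ∀x ∀y ¬Rxy.

emptiness of R: ∀x ∀y ¬Rxy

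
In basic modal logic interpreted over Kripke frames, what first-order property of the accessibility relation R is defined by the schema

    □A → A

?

Reflexivity

Suppose □A→A is valid. At any x set V(A)={w : Rxw}. Then □A holds at x, so A holds at x, i.e. Rxx.
The converse is a direct semantic check.
So the correspondent is reflexivity.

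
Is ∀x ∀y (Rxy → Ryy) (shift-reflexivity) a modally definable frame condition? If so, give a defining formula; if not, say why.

Yes — defined by □(□r → r)

This is a Sahlqvist condition; the T□ axiom □(□r → r) defines it.
Suppose □(□r→r) is valid. Take Rxy and set V(r)={w : Ryw}. Then at y, □r holds; since □(□r→r) at x, □r→r at y, so r at y, i.e. Ryy.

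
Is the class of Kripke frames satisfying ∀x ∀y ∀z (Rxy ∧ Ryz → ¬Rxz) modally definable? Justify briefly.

If a class were modally definable it would be closed under surjective bounded morphisms (Goldblatt–Thomason).
The 5-cycle (worlds 0,1,2,3,4 with 0→1→2→3→4→0) is intransitive. Mapping every world to a single reflexive point • is a surjective bounded morphism; the reflexive point is not intransitive (R••∧R•• but R••).
Hence intransitivity is not modally definable.

No — not modally definable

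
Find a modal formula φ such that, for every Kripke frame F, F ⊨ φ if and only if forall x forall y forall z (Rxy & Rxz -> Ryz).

◇r → □◇r

This is the Euclidean property; the standard corresponding axiom is 5: ◇r → □◇r.
Suppose ◇r→□◇r is valid. Take Rxy, Rxz and set V(r)={y}. Then ◇r at x, so □◇r at x, so ◇r at z, so some w with Rzw has r; w=y, i.e. Rzy. By symmetry of the argument, Ryz.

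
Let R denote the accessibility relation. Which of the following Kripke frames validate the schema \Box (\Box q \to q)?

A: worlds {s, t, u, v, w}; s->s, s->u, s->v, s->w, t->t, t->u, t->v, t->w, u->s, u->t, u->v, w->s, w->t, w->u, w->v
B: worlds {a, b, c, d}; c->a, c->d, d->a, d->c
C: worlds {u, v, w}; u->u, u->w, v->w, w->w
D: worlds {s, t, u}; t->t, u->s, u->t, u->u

C

This is the axiom for shift-reflexivity; its first-order frame correspondent is \forall x \forall y (Rxy \to Ryy).
A: fails — Ruv but not Rvv.
B: fails — Rca but not Raa.
C: ✓.
D: fails — Rus but not Rss.
Valid on: C.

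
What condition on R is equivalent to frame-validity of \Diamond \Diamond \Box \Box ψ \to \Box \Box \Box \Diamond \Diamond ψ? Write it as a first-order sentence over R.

This is a Sahlqvist (Geach-type) schema ◇^2□^2ψ → □^3◇^2ψ.
Minimal-valuation argument: fix x; take any y with xR^2y and any z with xR^3z. Set V(ψ) to the set of worlds R-reachable from y in exactly 2 steps. Then □^2ψ holds at y, so the antecedent holds at x; validity forces ◇^2ψ at z, giving a w with zR^2w and yR^2w.
First-order correspondent: \forall x \forall y \forall z ((x R^2 y \wedge x R^3 z) \to \exists w (y R^2 w \wedge z R^2 w)).

\forall x \forall y \forall z ((x R^2 y \wedge x R^3 z) \to \exists w (y R^2 w \wedge z R^2 w))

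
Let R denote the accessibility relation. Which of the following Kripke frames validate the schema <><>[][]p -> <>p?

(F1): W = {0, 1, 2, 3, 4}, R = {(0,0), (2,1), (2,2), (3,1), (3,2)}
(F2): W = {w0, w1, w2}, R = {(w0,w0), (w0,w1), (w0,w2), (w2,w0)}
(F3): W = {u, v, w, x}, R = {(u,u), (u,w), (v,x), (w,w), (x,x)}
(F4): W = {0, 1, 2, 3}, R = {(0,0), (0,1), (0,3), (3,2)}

(F3)

This is the axiom for a generalized confluence (Geach) condition; its first-order frame correspondent is forall x forall y (x R^2 y -> exists w (y R^2 w & xRw)).
(F1): fails — 2R²1 but no w with 1R²w and 2Rw.
(F2): fails — w0R²w1 but no w with w1R²w and w0Rw.
(F3): holds.
(F4): fails — 0R²1 but no w with 1R²w and 0Rw.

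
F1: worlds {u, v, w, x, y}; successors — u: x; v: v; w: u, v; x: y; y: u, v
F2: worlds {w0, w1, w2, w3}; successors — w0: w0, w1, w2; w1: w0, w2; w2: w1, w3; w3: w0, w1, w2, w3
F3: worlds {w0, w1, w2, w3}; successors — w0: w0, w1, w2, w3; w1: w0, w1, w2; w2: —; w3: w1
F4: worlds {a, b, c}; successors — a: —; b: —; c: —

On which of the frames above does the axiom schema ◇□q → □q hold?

Frame correspondent (Sahlqvist): ∀x ∀y ∀z (Rxy ∧ Rxz → Ryz) — i.e. the Euclidean property.
F1: fails — Rux and Rux but not Rxx.
F2: fails — Rw0w1 and Rw0w1 but not Rw1w1.
F3: fails — Rw0w1 and Rw0w3 but not Rw1w3.
F4: satisfies the condition.
Valid on: F4.

F4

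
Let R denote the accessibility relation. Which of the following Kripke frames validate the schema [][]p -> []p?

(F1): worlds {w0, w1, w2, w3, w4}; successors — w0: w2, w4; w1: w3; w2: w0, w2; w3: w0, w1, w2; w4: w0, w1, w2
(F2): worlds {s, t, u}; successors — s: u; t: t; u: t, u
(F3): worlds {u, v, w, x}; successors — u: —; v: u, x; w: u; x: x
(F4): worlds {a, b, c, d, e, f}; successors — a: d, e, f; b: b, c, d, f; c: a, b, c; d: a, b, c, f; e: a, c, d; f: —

This is the axiom for density; its first-order frame correspondent is forall x forall y (Rxy -> exists z (Rxz & Rzy)).
(F1): fails — Rw0w4 but no z with Rw0z and Rzw4.
(F2): condition met.
(F3): fails — Rvu but no z with Rvz and Rzu.
(F4): fails — Rae but no z with Raz and Rze.

(F2)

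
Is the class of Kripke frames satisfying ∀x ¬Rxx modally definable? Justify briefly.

Not modally definable

Modal frame validity is preserved under surjective bounded morphisms.
The 5-cycle (worlds w0,w1,w2,w3,w4 with w0→w1→w2→w3→w4→w0) is irreflexive, and the map sending every world to a single reflexive point • is a surjective bounded morphism (forth: every edge maps to (•,•); back: every world has a successor). So any modal formula valid on the 5-cycle is also valid on the reflexive point, which is not irreflexive.
Hence irreflexivity is not modally definable.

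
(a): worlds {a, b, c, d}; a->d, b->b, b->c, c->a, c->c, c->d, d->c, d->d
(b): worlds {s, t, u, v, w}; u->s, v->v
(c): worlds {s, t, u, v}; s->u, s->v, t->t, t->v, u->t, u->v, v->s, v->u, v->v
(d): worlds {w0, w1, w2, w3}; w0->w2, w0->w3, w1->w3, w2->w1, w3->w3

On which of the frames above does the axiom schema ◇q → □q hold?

(b)

The schema corresponds to partial functionality: ∀x ∀y ∀z (Rxy ∧ Rxz → y = z).
(a): fails — b sees both b and c.
(b): condition met.
(c): fails — s sees both u and v.
(d): fails — w0 sees both w2 and w3.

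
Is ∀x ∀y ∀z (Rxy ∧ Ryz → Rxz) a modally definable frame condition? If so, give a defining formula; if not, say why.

Yes — defined by □r → □□r

This is a Sahlqvist condition; the 4 axiom □r → □□r defines it.
Suppose □r→□□r is valid. Take Rxy, Ryz and set V(r)={w : Rxw}. Then □r at x, so □□r at x, so □r at y, so r at z, i.e. Rxz.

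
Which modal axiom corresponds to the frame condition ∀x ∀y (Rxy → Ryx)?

r → □◇r

A defining formula is r → □◇r (the B axiom).
Suppose r→□◇r is valid. Take Rxy and set V(r)={x}. Then r at x, so □◇r at x, so ◇r at y, so some z with Ryz has r; z=x, i.e. Ryx.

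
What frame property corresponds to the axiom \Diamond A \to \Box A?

Suppose ◇A→□A is valid. Take Rxy, Rxz and set V(A)={y}. Then ◇A at x, so □A at x, so A at z, i.e. z=y.
The converse is a direct semantic check.
So the correspondent is partial functionality.

Partial functionality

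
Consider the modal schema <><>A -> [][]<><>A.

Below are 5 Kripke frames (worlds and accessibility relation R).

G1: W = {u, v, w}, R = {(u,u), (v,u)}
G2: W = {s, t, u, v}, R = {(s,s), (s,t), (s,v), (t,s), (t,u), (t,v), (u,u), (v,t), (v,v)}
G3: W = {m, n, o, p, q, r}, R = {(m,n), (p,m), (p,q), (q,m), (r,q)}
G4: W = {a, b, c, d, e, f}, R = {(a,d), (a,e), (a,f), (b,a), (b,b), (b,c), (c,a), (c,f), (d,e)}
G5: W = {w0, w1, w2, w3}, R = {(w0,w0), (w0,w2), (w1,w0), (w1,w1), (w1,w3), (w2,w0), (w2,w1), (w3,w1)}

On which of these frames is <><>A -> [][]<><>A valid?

Frame correspondent (Sahlqvist): forall x forall y forall z ((x R^2 y & x R^2 z) -> exists w (y = w & z R^2 w)) — i.e. a generalized confluence (Geach) condition.
G1: holds.
G2: fails — sR²s, sR²u but no w with s=w and uR²w.
G3: fails — pR²m, pR²m but no w with m=w and mR²w.
G4: fails — aR²e, aR²e but no w with e=w and eR²w.
G5: fails — w1R²w2, w1R²w3 but no w with w2=w and w3R²w.
Valid on: G1.

G1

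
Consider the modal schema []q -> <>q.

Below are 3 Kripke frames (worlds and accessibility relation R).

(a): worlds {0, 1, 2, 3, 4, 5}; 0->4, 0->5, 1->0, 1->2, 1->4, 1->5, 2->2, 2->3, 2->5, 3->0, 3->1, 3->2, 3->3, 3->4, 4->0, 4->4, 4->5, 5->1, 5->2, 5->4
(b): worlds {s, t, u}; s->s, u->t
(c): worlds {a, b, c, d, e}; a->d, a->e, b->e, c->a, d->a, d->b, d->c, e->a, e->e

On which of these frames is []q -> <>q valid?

(a), (c)

Frame correspondent (Sahlqvist): forall x exists y Rxy — i.e. seriality.
(a): ✓.
(b): fails — world t has no successor.
(c): ✓.
Valid on: (a), (c).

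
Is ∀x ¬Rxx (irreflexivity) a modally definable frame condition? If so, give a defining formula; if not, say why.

If a class were modally definable it would be closed under surjective bounded morphisms (Goldblatt–Thomason).
The 2-cycle (worlds a,b with a→b→a) is irreflexive, and the map sending every world to a single reflexive point • is a surjective bounded morphism (forth: every edge maps to (•,•); back: every world has a successor). So any modal formula valid on the 2-cycle is also valid on the reflexive point, which is not irreflexive.
So no modal formula (or set of formulas) defines exactly the irreflexive frames.

Not modally definable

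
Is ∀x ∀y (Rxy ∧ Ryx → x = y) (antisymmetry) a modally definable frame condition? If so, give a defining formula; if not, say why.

No — not modally definable

Modal frame validity is preserved under surjective bounded morphisms.
The 6-cycle (worlds 0,1,2,3,4,5 with 0→1→2→3→4→5→0) is antisymmetric. Sending even-indexed worlds to a and odd-indexed worlds to b is a surjective bounded morphism onto the two-world frame with a↔b, which is not antisymmetric.
So no modal formula (or set of formulas) defines exactly the antisymmetric frames.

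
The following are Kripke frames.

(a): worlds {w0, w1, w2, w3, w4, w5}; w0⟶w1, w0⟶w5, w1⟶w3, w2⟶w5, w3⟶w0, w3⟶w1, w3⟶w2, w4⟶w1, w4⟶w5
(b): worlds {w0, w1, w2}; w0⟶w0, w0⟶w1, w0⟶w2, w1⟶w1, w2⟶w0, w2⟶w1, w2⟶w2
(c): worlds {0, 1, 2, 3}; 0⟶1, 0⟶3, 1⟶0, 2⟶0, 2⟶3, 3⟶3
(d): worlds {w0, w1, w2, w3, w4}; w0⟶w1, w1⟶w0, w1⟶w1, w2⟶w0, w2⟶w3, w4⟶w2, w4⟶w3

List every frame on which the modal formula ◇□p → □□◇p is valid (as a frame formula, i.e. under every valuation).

The schema corresponds to a generalized confluence (Geach) condition: ∀x ∀y ∀z ((xRy ∧ xR²z) → ∃w (yRw ∧ zRw)).
(a): fails — w0Rw1, w0R²w3 but no w with w1Rw and w3Rw.
(b): ✓.
(c): fails — 0R1, 0R²0 but no w with 1Rw and 0Rw.
(d): fails — w2Rw3, w2R²w1 but no w with w3Rw and w1Rw.
Valid on: (b).

(b)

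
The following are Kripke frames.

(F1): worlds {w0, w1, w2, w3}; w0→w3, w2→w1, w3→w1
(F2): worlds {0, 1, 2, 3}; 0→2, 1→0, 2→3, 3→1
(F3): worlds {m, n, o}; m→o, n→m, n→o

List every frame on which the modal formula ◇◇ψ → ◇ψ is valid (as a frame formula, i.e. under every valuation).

This is the axiom for a generalized confluence (Geach) condition; its first-order frame correspondent is ∀x ∀y (xR²y → ∃w (y = w ∧ xRw)).
(F1): fails — w0R²w1 but no w with w1=w and w0Rw.
(F2): fails — 0R²3 but no w with 3=w and 0Rw.
(F3): holds.

(F3)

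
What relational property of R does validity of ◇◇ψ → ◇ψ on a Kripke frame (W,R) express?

This is a form of the 4 axiom.
It corresponds to transitivity: ∀x ∀y ∀z (Rxy ∧ Ryz → Rxz).

Transitivity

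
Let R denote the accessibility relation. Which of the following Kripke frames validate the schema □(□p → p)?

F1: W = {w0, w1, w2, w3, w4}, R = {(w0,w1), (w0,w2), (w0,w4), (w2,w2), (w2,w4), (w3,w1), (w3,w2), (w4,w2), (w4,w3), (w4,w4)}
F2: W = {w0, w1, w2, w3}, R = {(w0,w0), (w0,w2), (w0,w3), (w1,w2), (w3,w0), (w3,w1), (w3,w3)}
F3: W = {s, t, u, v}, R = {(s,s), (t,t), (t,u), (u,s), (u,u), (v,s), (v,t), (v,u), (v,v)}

F3

Frame correspondent (Sahlqvist): ∀x ∀y (Rxy → Ryy) — i.e. shift-reflexivity.
F1: fails — Rw3w1 but not Rw1w1.
F2: fails — Rw1w2 but not Rw2w2.
F3: satisfies the condition.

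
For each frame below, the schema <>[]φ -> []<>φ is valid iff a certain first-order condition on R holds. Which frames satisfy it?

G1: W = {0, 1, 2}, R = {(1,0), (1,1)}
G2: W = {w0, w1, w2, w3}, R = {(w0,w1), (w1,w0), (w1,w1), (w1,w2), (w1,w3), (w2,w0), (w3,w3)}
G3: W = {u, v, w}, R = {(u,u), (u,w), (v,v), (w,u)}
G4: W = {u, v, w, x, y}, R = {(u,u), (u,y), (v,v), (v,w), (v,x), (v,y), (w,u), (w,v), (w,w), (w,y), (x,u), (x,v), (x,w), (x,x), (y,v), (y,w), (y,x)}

The schema corresponds to convergence: forall x forall y forall z (Rxy & Rxz -> exists w (Ryw & Rzw)).
G1: fails — R10 and R10 but 0 and 0 have no common successor.
G2: fails — Rw1w2 and Rw1w0 but w2 and w0 have no common successor.
G3: satisfies the condition.
G4: fails — Ruu and Ruy but u and y have no common successor.
Valid on: G3.

G3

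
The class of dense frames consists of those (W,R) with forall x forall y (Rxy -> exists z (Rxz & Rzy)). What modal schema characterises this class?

□□s → □s

A defining formula is □□s → □s (the C4 axiom).
Suppose □□s→□s is valid. Take Rxy and set V(s)={w : xR²w}. Then □□s at x, so □s at x, so s at y, i.e. ∃z(Rxz∧Rzy).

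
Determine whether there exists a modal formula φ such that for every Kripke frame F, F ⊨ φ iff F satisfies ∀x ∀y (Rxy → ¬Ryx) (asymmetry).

If a class were modally definable it would be closed under surjective bounded morphisms (Goldblatt–Thomason).
The 3-cycle (worlds a,b,c with a→b→c→a) is asymmetric. Mapping every world to a single reflexive point • is a surjective bounded morphism, and the reflexive point is not asymmetric (R•• but asymmetry requires ¬R••).
Hence asymmetry is not modally definable.

Not definable by any modal formula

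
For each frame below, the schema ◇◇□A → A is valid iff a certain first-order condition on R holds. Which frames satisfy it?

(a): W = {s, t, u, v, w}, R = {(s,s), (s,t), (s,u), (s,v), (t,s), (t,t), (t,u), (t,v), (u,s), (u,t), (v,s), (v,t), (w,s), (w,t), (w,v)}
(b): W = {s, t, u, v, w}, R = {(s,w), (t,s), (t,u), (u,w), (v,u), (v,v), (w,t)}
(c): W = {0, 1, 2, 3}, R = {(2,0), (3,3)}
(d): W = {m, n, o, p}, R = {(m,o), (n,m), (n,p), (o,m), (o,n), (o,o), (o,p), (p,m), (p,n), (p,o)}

Frame correspondent (Sahlqvist): ∀x ∀y (xR²y → ∃w (yRw ∧ x = w)) — i.e. a generalized confluence (Geach) condition.
(a): fails — uR²u but no w* with uRw* and u=w*.
(b): fails — vR²u but no w* with uRw* and v=w*.
(c): ✓.
(d): fails — mR²m but no w with mRw and m=w.

(c)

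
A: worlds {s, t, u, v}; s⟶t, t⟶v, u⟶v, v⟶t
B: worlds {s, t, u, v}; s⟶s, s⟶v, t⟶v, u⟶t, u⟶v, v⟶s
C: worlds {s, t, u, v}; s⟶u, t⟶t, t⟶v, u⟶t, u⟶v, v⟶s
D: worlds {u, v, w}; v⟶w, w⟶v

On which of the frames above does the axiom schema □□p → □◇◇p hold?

This is the axiom for a generalized confluence (Geach) condition; its first-order frame correspondent is ∀x ∀z (xRz → ∃w (xR²w ∧ zR²w)).
A: fails — sRt but no w with sR²w and tR²w.
B: holds.
C: fails — tRv but no w with tR²w and vR²w.
D: fails — vRw but no t with vR²t and wR²t.

B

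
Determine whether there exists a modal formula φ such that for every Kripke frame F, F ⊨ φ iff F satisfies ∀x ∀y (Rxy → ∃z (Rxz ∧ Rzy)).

The condition is density. A defining modal formula is □□p → □p.
Suppose □□p→□p is valid. Take Rxy and set V(p)={w : xR²w}. Then □□p at x, so □p at x, so p at y, i.e. ∃z(Rxz∧Rzy).

Definable; □□p → □p defines it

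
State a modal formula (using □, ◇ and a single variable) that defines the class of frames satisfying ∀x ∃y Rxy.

This is seriality; the standard corresponding axiom is D: □q → ◇q.
Suppose □q→◇q is valid. At any x set V(q)=W. Then □q at x, so ◇q at x, so x has a successor.

□q → ◇q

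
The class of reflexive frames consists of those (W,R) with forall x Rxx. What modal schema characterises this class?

□q → q

A defining formula is □q → q (the T axiom).
Suppose □q→q is valid. At any x set V(q)={w : Rxw}. Then □q holds at x, so q holds at x, i.e. Rxx.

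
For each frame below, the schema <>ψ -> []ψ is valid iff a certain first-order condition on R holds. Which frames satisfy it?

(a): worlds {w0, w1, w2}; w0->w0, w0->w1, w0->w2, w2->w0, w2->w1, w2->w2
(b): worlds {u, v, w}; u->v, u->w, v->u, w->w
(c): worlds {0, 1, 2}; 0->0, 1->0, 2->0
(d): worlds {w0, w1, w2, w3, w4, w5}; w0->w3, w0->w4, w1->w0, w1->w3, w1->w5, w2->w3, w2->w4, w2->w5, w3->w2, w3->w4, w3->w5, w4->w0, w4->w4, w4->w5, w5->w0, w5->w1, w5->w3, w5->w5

(c)

The schema corresponds to partial functionality: forall x forall y forall z (Rxy & Rxz -> y = z).
(a): fails — w0 sees both w0 and w1.
(b): fails — u sees both v and w.
(c): condition met.
(d): fails — w0 sees both w3 and w4.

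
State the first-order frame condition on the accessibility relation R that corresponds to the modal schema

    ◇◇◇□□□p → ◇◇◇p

∀x ∀y (xR³y → ∃w (yR³w ∧ xR³w))

This is a Sahlqvist (Geach-type) schema ◇^3□^3p → □^0◇^3p.
First-order correspondent: ∀x ∀y (xR³y → ∃w (yR³w ∧ xR³w)).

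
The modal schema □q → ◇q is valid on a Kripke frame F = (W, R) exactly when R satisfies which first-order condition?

Suppose □q→◇q is valid. At any x set V(q)=W. Then □q at x, so ◇q at x, so x has a successor.
Conversely, on a frame with seriality the schema holds at every world under every valuation.
Frame condition: ∀x ∃y Rxy.

Seriality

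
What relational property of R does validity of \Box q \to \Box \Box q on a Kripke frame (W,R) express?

Suppose □q→□□q is valid. Take Rxy, Ryz and set V(q)={w : Rxw}. Then □q at x, so □□q at x, so □q at y, so q at z, i.e. Rxz.
The converse is a direct semantic check.
Frame condition: \forall x \forall y \forall z (Rxy \wedge Ryz \to Rxz).

transitivity: \forall x \forall y \forall z (Rxy \wedge Ryz \to Rxz)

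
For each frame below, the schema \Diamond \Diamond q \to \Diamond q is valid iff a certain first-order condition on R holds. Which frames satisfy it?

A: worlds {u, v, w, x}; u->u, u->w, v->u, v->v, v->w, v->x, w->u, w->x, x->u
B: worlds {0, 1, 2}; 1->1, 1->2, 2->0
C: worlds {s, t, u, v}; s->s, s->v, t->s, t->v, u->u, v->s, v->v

This is the axiom for a generalized confluence (Geach) condition; its first-order frame correspondent is \forall x \forall y (x R^2 y \to \exists w (y = w \wedge xRw)).
A: fails — uR²x but no t with x=t and uRt.
B: fails — 1R²0 but no w with 0=w and 1Rw.
C: holds.
Valid on: C.

C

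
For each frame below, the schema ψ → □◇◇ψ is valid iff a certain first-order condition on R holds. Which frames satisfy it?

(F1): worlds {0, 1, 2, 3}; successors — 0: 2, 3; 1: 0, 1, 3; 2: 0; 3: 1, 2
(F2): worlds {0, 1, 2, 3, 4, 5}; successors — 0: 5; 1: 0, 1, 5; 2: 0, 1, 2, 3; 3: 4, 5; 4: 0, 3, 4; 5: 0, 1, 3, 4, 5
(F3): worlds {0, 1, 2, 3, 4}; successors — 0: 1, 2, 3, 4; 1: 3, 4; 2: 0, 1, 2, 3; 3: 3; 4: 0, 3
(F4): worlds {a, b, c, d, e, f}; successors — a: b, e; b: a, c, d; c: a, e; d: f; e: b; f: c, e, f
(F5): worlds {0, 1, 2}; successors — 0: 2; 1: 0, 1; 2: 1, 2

(F5)

The schema corresponds to a generalized confluence (Geach) condition: ∀x ∀z (xRz → ∃w (x = w ∧ zR²w)).
(F1): fails — 0R2 but no w with 0=w and 2R²w.
(F2): fails — 2R0 but no w with 2=w and 0R²w.
(F3): fails — 0R3 but no w with 0=w and 3R²w.
(F4): fails — bRd but no w with b=w and dR²w.
(F5): ✓.
Valid on: (F5).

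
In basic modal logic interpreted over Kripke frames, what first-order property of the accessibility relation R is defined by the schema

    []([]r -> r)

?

This is the T□ axiom.
It corresponds to shift-reflexivity: forall x forall y (Rxy -> Ryy).

Shift-reflexivity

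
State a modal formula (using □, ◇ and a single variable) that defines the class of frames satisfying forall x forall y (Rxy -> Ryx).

This is symmetry; the standard corresponding axiom is B: r → □◇r.
Suppose r→□◇r is valid. Take Rxy and set V(r)={x}. Then r at x, so □◇r at x, so ◇r at y, so some z with Ryz has r; z=x, i.e. Ryx.

r → □◇r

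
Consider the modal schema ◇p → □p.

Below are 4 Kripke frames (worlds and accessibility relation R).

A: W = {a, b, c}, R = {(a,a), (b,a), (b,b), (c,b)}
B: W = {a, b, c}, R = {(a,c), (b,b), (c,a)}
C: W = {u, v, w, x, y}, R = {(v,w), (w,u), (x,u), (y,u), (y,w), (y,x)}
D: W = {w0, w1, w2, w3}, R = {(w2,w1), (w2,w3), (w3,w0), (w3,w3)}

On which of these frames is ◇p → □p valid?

B

Frame correspondent (Sahlqvist): ∀x ∀y ∀z (Rxy ∧ Rxz → y = z) — i.e. partial functionality.
A: fails — b sees both a and b.
B: condition met.
C: fails — y sees both u and w.
D: fails — w2 sees both w1 and w3.
Valid on: B.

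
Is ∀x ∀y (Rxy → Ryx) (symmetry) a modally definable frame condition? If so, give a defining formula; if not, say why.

This is a Sahlqvist condition; the B axiom r → □◇r defines it.
Suppose r→□◇r is valid. Take Rxy and set V(r)={x}. Then r at x, so □◇r at x, so ◇r at y, so some z with Ryz has r; z=x, i.e. Ryx.

Yes — defined by r → □◇r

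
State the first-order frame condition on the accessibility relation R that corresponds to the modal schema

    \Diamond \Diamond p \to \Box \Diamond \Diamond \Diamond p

This is a Sahlqvist (Geach-type) schema ◇^2□^0p → □^1◇^3p.
Minimal-valuation argument: fix x; take any y with xR^2y and any z with xR^1z. Set V(p) to the set of worlds R-reachable from y in exactly 0 steps. Then □^0p holds at y, so the antecedent holds at x; validity forces ◇^3p at z, giving a w with zR^3w and yR^0w.
First-order correspondent: \forall x \forall y \forall z ((x R^2 y \wedge xRz) \to \exists w (y = w \wedge z R^3 w)).

\forall x \forall y \forall z ((x R^2 y \wedge xRz) \to \exists w (y = w \wedge z R^3 w))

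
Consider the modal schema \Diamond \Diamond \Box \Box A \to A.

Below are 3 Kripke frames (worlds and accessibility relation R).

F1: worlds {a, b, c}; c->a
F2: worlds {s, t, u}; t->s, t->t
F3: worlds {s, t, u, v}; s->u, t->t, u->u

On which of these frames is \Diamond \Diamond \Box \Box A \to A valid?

F1

This is the axiom for a generalized confluence (Geach) condition; its first-order frame correspondent is \forall x \forall y (x R^2 y \to \exists w (y R^2 w \wedge x = w)).
F1: satisfies the condition.
F2: fails — tR²s but no w with sR²w and t=w.
F3: fails — sR²u but no w with uR²w and s=w.
Valid on: F1.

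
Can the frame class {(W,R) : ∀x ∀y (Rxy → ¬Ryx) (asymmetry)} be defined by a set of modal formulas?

If a class were modally definable it would be closed under surjective bounded morphisms (Goldblatt–Thomason).
The 5-cycle (worlds a,b,c,d,e with a→b→c→d→e→a) is asymmetric. Mapping every world to a single reflexive point • is a surjective bounded morphism, and the reflexive point is not asymmetric (R•• but asymmetry requires ¬R••).
So the class is not modally definable.

No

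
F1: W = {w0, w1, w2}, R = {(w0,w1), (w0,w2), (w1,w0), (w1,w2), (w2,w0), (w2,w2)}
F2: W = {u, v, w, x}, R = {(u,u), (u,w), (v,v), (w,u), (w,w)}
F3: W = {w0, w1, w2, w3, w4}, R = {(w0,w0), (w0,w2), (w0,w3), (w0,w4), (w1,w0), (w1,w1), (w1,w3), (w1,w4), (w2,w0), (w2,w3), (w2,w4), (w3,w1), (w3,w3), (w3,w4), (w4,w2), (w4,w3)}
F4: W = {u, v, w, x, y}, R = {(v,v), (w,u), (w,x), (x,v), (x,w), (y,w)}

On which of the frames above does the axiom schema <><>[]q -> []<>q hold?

F1, F2, F3

This is the axiom for a generalized confluence (Geach) condition; its first-order frame correspondent is forall x forall y forall z ((x R^2 y & xRz) -> exists w (yRw & zRw)).
F1: ✓.
F2: ✓.
F3: ✓.
F4: fails — wR²v, wRu but no t with vRt and uRt.
Valid on: F1, F2, F3.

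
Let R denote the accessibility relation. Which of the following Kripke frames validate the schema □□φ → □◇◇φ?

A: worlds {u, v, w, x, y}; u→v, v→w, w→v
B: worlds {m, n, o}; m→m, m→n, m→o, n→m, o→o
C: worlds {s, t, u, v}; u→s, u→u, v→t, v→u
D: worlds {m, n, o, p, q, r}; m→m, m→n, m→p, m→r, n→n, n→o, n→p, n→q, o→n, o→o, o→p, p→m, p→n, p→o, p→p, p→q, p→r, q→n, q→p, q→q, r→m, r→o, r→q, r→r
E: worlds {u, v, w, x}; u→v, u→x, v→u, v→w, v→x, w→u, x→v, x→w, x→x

This is the axiom for a generalized confluence (Geach) condition; its first-order frame correspondent is ∀x ∀z (xRz → ∃w (xR²w ∧ zR²w)).
A: fails — uRv but no t with uR²t and vR²t.
B: satisfies the condition.
C: fails — uRs but no w with uR²w and sR²w.
D: satisfies the condition.
E: satisfies the condition.
Valid on: B, D, E.

B, D, E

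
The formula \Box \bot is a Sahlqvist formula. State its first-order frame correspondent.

□⊥ is valid iff no world has any successor (otherwise □⊥ fails at any world with one).
The converse is a direct semantic check.
So the correspondent is emptiness of R.

Emptiness of R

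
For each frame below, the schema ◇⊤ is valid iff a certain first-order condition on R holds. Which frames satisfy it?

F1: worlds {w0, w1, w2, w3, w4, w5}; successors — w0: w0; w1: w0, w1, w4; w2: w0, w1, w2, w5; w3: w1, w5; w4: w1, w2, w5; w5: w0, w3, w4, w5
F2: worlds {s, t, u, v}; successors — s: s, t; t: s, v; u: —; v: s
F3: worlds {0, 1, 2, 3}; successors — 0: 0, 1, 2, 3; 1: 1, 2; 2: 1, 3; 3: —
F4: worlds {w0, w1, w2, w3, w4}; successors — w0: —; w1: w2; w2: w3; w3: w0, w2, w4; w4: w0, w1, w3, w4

F1

This is the axiom for seriality; its first-order frame correspondent is ∀x ∃y Rxy.
F1: satisfies the condition.
F2: fails — world u has no successor.
F3: fails — world 3 has no successor.
F4: fails — world w0 has no successor.
Valid on: F1.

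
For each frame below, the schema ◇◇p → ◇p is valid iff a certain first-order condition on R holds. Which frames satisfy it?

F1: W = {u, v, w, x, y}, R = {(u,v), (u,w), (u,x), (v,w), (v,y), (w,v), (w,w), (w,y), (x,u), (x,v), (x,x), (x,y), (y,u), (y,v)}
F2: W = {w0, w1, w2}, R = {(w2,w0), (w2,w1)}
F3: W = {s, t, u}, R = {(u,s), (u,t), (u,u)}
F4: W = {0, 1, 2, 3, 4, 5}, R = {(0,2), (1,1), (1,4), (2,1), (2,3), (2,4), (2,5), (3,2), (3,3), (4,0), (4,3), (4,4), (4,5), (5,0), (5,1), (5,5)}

F2, F3

This is the axiom for transitivity; its first-order frame correspondent is ∀x ∀y ∀z (Rxy ∧ Ryz → Rxz).
F1: fails — Ruv and Rvy but not Ruy.
F2: condition met.
F3: condition met.
F4: fails — R32 and R25 but not R35.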